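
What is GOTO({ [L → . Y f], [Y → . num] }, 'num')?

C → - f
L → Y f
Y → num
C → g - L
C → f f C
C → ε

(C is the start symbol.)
GOTO(I, 'num') = CLOSURE({ [A → αX.β] : [A → α.Xβ] ∈ I, X = 'num' })

Items with dot before 'num', with the dot advanced:
  [Y → . num] → [Y → num .]
Closure adds nothing (no advanced item has the dot before a non-terminal).

GOTO = { [Y → num .] }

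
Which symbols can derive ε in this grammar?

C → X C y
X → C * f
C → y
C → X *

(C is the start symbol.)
A non-terminal is nullable if it can derive ε (the empty string): either it has an ε-production, or it has a production whose right-hand side consists entirely of nullable non-terminals.

There are no ε-productions, so no non-terminal can derive ε.
No non-terminals are nullable.

Answer: None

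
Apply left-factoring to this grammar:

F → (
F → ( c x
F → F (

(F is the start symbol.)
F → ( F'
F' → ε
F' → c x
F → F (

Left-factoring transforms A → αβ₁ | αβ₂ into A → αA' and A' → β₁ | β₂
(α is the longest common prefix among the alternatives). Repeat until
no nonterminal has two alternatives with a common prefix.

Round 1: F has alternatives sharing prefix '('. Introduce F': F → ( F'
  Add: F' → ε
  Add: F' → c x

No remaining common prefixes — done.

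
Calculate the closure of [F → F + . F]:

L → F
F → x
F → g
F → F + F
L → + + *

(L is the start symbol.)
Start with: [F → F + . F]
  [F → F + . F] has the dot before F: add [F → . x], [F → . g], [F → . F + F]
No further items can be added.

CLOSURE = { [F → . F + F], [F → . g], [F → . x], [F → F + . F] }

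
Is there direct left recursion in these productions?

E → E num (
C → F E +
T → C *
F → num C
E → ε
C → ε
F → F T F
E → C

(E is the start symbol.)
Direct left recursion occurs when N → N α for some non-terminal N (the right-hand side begins with the left-hand side itself).

E → E num (: LEFT RECURSIVE (starts with E)
C → F E +: starts with F
T → C *: starts with C
F → num C: starts with num
E → ε: starts with ε
C → ε: starts with ε
F → F T F: LEFT RECURSIVE (starts with F)
E → C: starts with C

The grammar has direct left recursion on: E, F.

Answer: Yes, E, F are left-recursive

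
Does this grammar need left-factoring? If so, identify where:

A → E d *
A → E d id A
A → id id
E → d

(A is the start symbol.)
Left-factoring is needed when two productions for the same non-terminal
share a common prefix on the right-hand side.

Productions for A:
  A → E d *
  A → E d id A
  A → id id

Found common prefix 'E d' in productions for A

Answer: Yes, A has productions with common prefix 'E d'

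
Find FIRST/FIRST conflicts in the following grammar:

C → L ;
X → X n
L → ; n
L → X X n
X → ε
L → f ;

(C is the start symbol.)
No FIRST/FIRST conflicts.

FIRST sets of the non-terminals at (or reachable through a nullable prefix from) the front of some alternative:
  FIRST(X) = { 'n', ε }

Productions for X:
  X → X n: FIRST = { 'n' }
  X → ε: FIRST = { ε }
Productions for L:
  L → ; n: FIRST = { ';' }
  L → X X n: FIRST = { 'n' }
  L → f ;: FIRST = { 'f' }
C has only one production, so no FIRST/FIRST conflict is possible there.

All alternatives of each non-terminal have pairwise disjoint FIRST sets.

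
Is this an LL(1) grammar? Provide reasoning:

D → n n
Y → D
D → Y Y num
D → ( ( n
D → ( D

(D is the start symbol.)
No. Predict set conflict for D: { 'n' }

A grammar is LL(1) if for each non-terminal N with multiple productions, the predict sets of those productions are pairwise disjoint, where PREDICT(N → α) = (FIRST(α) \ {ε}) ∪ (FOLLOW(N) if α ⇒* ε).

Relevant sets:
  FIRST(Y) = { '(', 'n' }

For D:
  PREDICT(D → n n) = { 'n' }
  PREDICT(D → Y Y num) = { '(', 'n' }
  PREDICT(D → '(' '(' n) = { '(' }
  PREDICT(D → '(' D) = { '(' }
Y has a single production, so nothing to check there.

Conflict found: Predict set conflict for D: { 'n' }
The grammar is NOT LL(1).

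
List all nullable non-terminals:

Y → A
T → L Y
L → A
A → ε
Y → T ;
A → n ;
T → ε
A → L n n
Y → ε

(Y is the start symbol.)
A non-terminal is nullable if it can derive ε (the empty string): either it has an ε-production, or it has a production whose right-hand side consists entirely of nullable non-terminals.

ε-productions: A → ε, T → ε, Y → ε
So A, T, Y are immediately nullable.
L → A: every symbol on the right is nullable, so L is nullable too.
Every non-terminal is now nullable.
Nullable = { 'A', 'L', 'T', 'Y' }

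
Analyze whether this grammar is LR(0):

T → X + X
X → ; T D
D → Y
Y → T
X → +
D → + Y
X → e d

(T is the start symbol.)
A grammar is LR(0) if no state in the canonical LR(0) collection has:
  - both a shift item (dot before a terminal) and a complete item (shift-reduce conflict), or
  - two or more complete items (reduce-reduce conflict; the accept item [T' → T .] counts as a complete item here).

Augment with T' → T and build the canonical LR(0) collection (I0 = CLOSURE({[T' → . T]}), then GOTO on every symbol after a dot until no new states appear). It has 15 states:
  I0: { [T → . X + X], [T' → . T], [X → . +], [X → . ; T D], [X → . e d] }  — shift
  I1: { [X → + .] }  — reduce
  I2: { [T → . X + X], [X → . +], [X → . ; T D], [X → . e d], [X → ; . T D] }  — shift
  I3: { [T' → T .] }  — accept
  I4: { [T → X . + X] }  — shift
  I5: { [X → e . d] }  — shift
  I6: { [X → e d .] }  — reduce
  I7: { [T → X + . X], [X → . +], [X → . ; T D], [X → . e d] }  — shift
  I8: { [T → X + X .] }  — reduce
  I9: { [D → . + Y], [D → . Y], [T → . X + X], [X → . +], [X → . ; T D], [X → . e d], [X → ; T . D], [Y → . T] }  — shift
  I10: { [D → + . Y], [T → . X + X], [X → + .], [X → . +], [X → . ; T D], [X → . e d], [Y → . T] }  — shift, reduce
  I11: { [X → ; T D .] }  — reduce
  I12: { [Y → T .] }  — reduce
  I13: { [D → Y .] }  — reduce
  I14: { [D → + Y .] }  — reduce

Conflict in state I10:
  Shift-reduce conflict between [X → + .] and [X → . +]
So the grammar is NOT LR(0).

Answer: No. Shift-reduce conflict between [X → + .] and [X → . +]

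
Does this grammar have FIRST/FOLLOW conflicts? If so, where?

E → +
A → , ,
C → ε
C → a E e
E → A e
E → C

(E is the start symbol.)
No FIRST/FOLLOW conflicts.

A FIRST/FOLLOW conflict occurs when a non-terminal N has a nullable alternative N → β (β ⇒* ε) and another alternative N → α with FIRST(α) ∩ FOLLOW(N) ≠ ∅: on such a lookahead the parser cannot decide between expanding α and letting N vanish via β.

Nullable non-terminals: C, E.
FIRST sets used below: FIRST(A) = { ',' }, FIRST(C) = { 'a', ε }

C: nullable alternative(s) C → ε; FOLLOW(C) = { $, 'e' }
  C → ε: FIRST \ {ε} = { } — this is the only nullable alternative, skip
  C → a E e: FIRST \ {ε} = { 'a' } — disjoint from FOLLOW(C)

E: nullable alternative(s) E → C; FOLLOW(E) = { $, 'e' }
  E → +: FIRST \ {ε} = { '+' } — disjoint from FOLLOW(E)
  E → A e: FIRST \ {ε} = { ',' } — disjoint from FOLLOW(E)
  E → C: FIRST \ {ε} = { 'a' } — this is the only nullable alternative, skip

A has no nullable alternative, so no FIRST/FOLLOW check is needed there.

No FIRST/FOLLOW conflicts found.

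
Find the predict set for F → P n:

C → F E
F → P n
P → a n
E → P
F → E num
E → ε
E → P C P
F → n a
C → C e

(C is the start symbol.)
{ 'a' }

PREDICT(F → P n) = (FIRST(RHS) \ {ε}) ∪ (FOLLOW(F) if ε ∈ FIRST(RHS), i.e. RHS ⇒* ε)
FIRST(P) = { 'a' }
FIRST(P n) = { 'a' }
ε ∉ FIRST(P n), so FOLLOW(F) is not added.
PREDICT(F → P n) = { 'a' }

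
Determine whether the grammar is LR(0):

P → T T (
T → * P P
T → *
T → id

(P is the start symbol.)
Augment with P' → P and build the canonical LR(0) collection (I0 = CLOSURE({[P' → . P]}), then GOTO on every symbol after a dot until no new states appear). It has 9 states:
  I0: { [P → . T T (], [P' → . P], [T → . * P P], [T → . *], [T → . id] }  — shift
  I1: { [P → . T T (], [T → * . P P], [T → * .], [T → . * P P], [T → . *], [T → . id] }  — shift, reduce
  I2: { [P' → P .] }  — accept
  I3: { [P → T . T (], [T → . * P P], [T → . *], [T → . id] }  — shift
  I4: { [T → id .] }  — reduce
  I5: { [P → T T . (] }  — shift
  I6: { [P → T T ( .] }  — reduce
  I7: { [P → . T T (], [T → * P . P], [T → . * P P], [T → . *], [T → . id] }  — shift
  I8: { [T → * P P .] }  — reduce

Conflict in state I1:
  Shift-reduce conflict between [T → * .] and [T → . *]
So the grammar is NOT LR(0).

Answer: No. Shift-reduce conflict between [T → * .] and [T → . *]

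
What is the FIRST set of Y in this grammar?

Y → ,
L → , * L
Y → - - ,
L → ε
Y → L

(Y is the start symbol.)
To compute FIRST(Y), examine every production with Y on the left-hand side, reading each right-hand side left to right until a non-nullable symbol is reached.

FIRST sets of the other non-terminals involved (by the same procedure, iterated to a fixed point):
  FIRST(L) = { ',', ε }

From Y → ,:
  - ',' is a terminal: add ',' and stop
From Y → - - ,:
  - '-' is a terminal: add '-' and stop
From Y → L:
  - L is a non-terminal: add FIRST(L) \ {ε} = { ',' }
    L is nullable and nothing follows, so the whole right-hand side can vanish: ε ∈ FIRST(Y)

Collecting: FIRST(Y) = { ',', '-', ε }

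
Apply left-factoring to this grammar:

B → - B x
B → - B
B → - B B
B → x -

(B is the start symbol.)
Left-factoring transforms A → αβ₁ | αβ₂ into A → αA' and A' → β₁ | β₂
(α is the longest common prefix among the alternatives). Repeat until
no nonterminal has two alternatives with a common prefix.

Round 1: B has alternatives sharing prefix '- B'. Introduce B': B → - B B'
  Add: B' → x
  Add: B' → ε
  Add: B' → B

No remaining common prefixes — done.

Resulting grammar:
B → - B B'
B' → x
B' → ε
B' → B
B → x -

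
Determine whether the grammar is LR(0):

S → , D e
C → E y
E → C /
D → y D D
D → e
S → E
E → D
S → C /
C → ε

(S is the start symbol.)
Augment with S' → S and build the canonical LR(0) collection (I0 = CLOSURE({[S' → . S]}), then GOTO on every symbol after a dot until no new states appear). It has 14 states:
  I0: { [C → . E y], [C → .], [D → . e], [D → . y D D], [E → . C /], [E → . D], [S → . , D e], [S → . C /], [S → . E], [S' → . S] }  — shift, reduce
  I1: { [D → . e], [D → . y D D], [S → , . D e] }  — shift
  I2: { [E → C . /], [S → C . /] }  — shift
  I3: { [E → D .] }  — reduce
  I4: { [C → E . y], [S → E .] }  — shift, reduce
  I5: { [S' → S .] }  — accept
  I6: { [D → e .] }  — reduce
  I7: { [D → . e], [D → . y D D], [D → y . D D] }  — shift
  I8: { [D → . e], [D → . y D D], [D → y D . D] }  — shift
  I9: { [D → y D D .] }  — reduce
  I10: { [C → E y .] }  — reduce
  I11: { [E → C / .], [S → C / .] }  — 2 reduces
  I12: { [S → , D . e] }  — shift
  I13: { [S → , D e .] }  — reduce

Conflict in state I0:
  Shift-reduce conflict between [C → .] and [D → . e]
So the grammar is NOT LR(0).

Answer: No. Shift-reduce conflict between [C → .] and [D → . e]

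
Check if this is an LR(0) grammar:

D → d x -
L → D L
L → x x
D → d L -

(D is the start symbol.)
Yes, the grammar is LR(0)

A grammar is LR(0) if no state in the canonical LR(0) collection has:
  - both a shift item (dot before a terminal) and a complete item (shift-reduce conflict), or
  - two or more complete items (reduce-reduce conflict; the accept item [D' → D .] counts as a complete item here).

Augment with D' → D and build the canonical LR(0) collection (I0 = CLOSURE({[D' → . D]}), then GOTO on every symbol after a dot until no new states appear). It has 11 states:
  I0: { [D → . d L -], [D → . d x -], [D' → . D] }  — shift
  I1: { [D' → D .] }  — accept
  I2: { [D → . d L -], [D → . d x -], [D → d . L -], [D → d . x -], [L → . D L], [L → . x x] }  — shift
  I3: { [D → . d L -], [D → . d x -], [L → . D L], [L → . x x], [L → D . L] }  — shift
  I4: { [D → d L . -] }  — shift
  I5: { [D → d x . -], [L → x . x] }  — shift
  I6: { [D → d x - .] }  — reduce
  I7: { [L → x x .] }  — reduce
  I8: { [D → d L - .] }  — reduce
  I9: { [L → D L .] }  — reduce
  I10: { [L → x . x] }  — shift

Every state is either a pure shift/goto state or contains exactly one complete item and nothing to shift — no conflicts. The grammar is LR(0).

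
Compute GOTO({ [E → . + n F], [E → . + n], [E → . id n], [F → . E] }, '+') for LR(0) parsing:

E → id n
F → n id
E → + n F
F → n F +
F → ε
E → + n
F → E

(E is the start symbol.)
GOTO(I, '+') = CLOSURE({ [A → αX.β] : [A → α.Xβ] ∈ I, X = '+' })

Items with dot before '+', with the dot advanced:
  [E → . + n] → [E → + . n]
  [E → . + n F] → [E → + . n F]
Closure adds nothing (no advanced item has the dot before a non-terminal).

GOTO = { [E → + . n F], [E → + . n] }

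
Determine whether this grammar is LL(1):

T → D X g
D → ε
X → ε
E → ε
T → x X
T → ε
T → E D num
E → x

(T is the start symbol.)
A grammar is LL(1) if for each non-terminal N with multiple productions, the predict sets of those productions are pairwise disjoint, where PREDICT(N → α) = (FIRST(α) \ {ε}) ∪ (FOLLOW(N) if α ⇒* ε).

Relevant sets:
  FIRST(D) = { ε }
  FIRST(X) = { ε }
  FIRST(E) = { 'x', ε }
  FOLLOW(T) = { $ }
  FOLLOW(E) = { 'num' }

For T:
  PREDICT(T → D X g) = { 'g' }
  PREDICT(T → x X) = { 'x' }
  PREDICT(T → ε) = { $ }
  PREDICT(T → E D num) = { 'num', 'x' }
For E:
  PREDICT(E → ε) = { 'num' }
  PREDICT(E → x) = { 'x' }
D, X have a single production, so nothing to check there.

Conflict found: Predict set conflict for T: { 'x' }
The grammar is NOT LL(1).

Answer: No. Predict set conflict for T: { 'x' }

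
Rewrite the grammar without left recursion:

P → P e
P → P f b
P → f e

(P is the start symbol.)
P is directly left-recursive. The standard transformation for
  A → A α₁ | ... | A α_m | β₁ | ... | β_n
is
  A  → β₁ A' | ... | β_n A'
  A' → α₁ A' | ... | α_m A' | ε

P → f e becomes P → f e P'
P → P e becomes P' → e P'
P → P f b becomes P' → f b P'
Add P' → ε

Resulting grammar:
P → f e P'
P' → e P'
P' → f b P'
P' → ε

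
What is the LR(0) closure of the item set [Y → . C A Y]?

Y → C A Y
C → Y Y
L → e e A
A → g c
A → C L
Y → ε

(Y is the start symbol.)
To compute CLOSURE, for each item [A → α.Bβ] where B is a non-terminal, add [B → .γ] for all productions B → γ; repeat for the newly added items until nothing changes.

Start with: [Y → . C A Y]
  [Y → . C A Y] has the dot before C: add [C → . Y Y]
  [C → . Y Y] has the dot before Y: add [Y → .]
No further items can be added.

CLOSURE = { [C → . Y Y], [Y → . C A Y], [Y → .] }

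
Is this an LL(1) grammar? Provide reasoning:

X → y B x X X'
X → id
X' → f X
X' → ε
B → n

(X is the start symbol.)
No. Predict set conflict for X': { 'f' }

A grammar is LL(1) if for each non-terminal N with multiple productions, the predict sets of those productions are pairwise disjoint, where PREDICT(N → α) = (FIRST(α) \ {ε}) ∪ (FOLLOW(N) if α ⇒* ε).

Relevant sets:
  FOLLOW(X') = { $, 'f' }

For X:
  PREDICT(X → y B x X X') = { 'y' }
  PREDICT(X → id) = { 'id' }
For X':
  PREDICT(X' → f X) = { 'f' }
  PREDICT(X' → ε) = { $, 'f' }
B has a single production, so nothing to check there.

Conflict found: Predict set conflict for X': { 'f' }
The grammar is NOT LL(1).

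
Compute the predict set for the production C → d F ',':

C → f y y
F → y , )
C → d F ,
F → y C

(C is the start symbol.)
{ 'd' }

PREDICT(C → d F ',') = (FIRST(RHS) \ {ε}) ∪ (FOLLOW(C) if ε ∈ FIRST(RHS), i.e. RHS ⇒* ε)
FIRST(d F ',') = { 'd' }
ε ∉ FIRST(d F ','), so FOLLOW(C) is not added.
PREDICT(C → d F ',') = { 'd' }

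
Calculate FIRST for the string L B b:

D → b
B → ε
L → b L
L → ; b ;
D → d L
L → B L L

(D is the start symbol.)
FIRST sets of the non-terminals involved (from the grammar, by fixed-point iteration):
  FIRST(L) = { ';', 'b' }

To compute FIRST(L B b), process the symbols left to right:
Symbol L is a non-terminal. Add FIRST(L) \ {ε} = { ';', 'b' }
L is not nullable (ε ∉ FIRST(L)), so stop here.
FIRST(L B b) = { ';', 'b' }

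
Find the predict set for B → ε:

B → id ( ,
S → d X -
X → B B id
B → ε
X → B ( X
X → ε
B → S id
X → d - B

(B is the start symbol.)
{ $, '(', '-', 'd', 'id' }

PREDICT(B → ε) = (FIRST(RHS) \ {ε}) ∪ (FOLLOW(B) if ε ∈ FIRST(RHS), i.e. RHS ⇒* ε)
The right-hand side is ε (FIRST(ε) = { ε }), so the predict set is FOLLOW(B) = { $, '(', '-', 'd', 'id' }
PREDICT(B → ε) = { $, '(', '-', 'd', 'id' }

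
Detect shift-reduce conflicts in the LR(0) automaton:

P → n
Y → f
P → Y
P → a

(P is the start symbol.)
A shift-reduce conflict occurs when an LR(0) state has both:
  - a complete (reduce) item [A → α .] (dot at the end), and
  - a shift item [B → β . c γ] (dot before a terminal).

Augment with P' → P and build the canonical LR(0) collection (I0 = CLOSURE({[P' → . P]}), then GOTO on every symbol after a dot until no new states appear). It has 6 states:
  I0: { [P → . Y], [P → . a], [P → . n], [P' → . P], [Y → . f] }  — shift
  I1: { [P' → P .] }  — accept
  I2: { [P → Y .] }  — reduce
  I3: { [P → a .] }  — reduce
  I4: { [Y → f .] }  — reduce
  I5: { [P → n .] }  — reduce

No state contains both a complete item and a shift item.

Answer: No shift-reduce conflicts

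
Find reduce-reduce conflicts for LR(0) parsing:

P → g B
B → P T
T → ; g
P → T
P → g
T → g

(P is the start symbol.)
Yes — I4: [P → g .] vs [T → g .]

A reduce-reduce conflict occurs when an LR(0) state has two complete items [A → α .] and [B → β .] — both call for a reduction, and with no lookahead the parser cannot choose between them.

Augment with P' → P and build the canonical LR(0) collection (I0 = CLOSURE({[P' → . P]}), then GOTO on every symbol after a dot until no new states appear). It has 10 states:
  I0: { [P → . T], [P → . g B], [P → . g], [P' → . P], [T → . ; g], [T → . g] }  — shift
  I1: { [T → ; . g] }  — shift
  I2: { [P' → P .] }  — accept
  I3: { [P → T .] }  — reduce
  I4: { [B → . P T], [P → . T], [P → . g B], [P → . g], [P → g . B], [P → g .], [T → . ; g], [T → . g], [T → g .] }  — shift, 2 reduces
  I5: { [P → g B .] }  — reduce
  I6: { [B → P . T], [T → . ; g], [T → . g] }  — shift
  I7: { [B → P T .] }  — reduce
  I8: { [T → g .] }  — reduce
  I9: { [T → ; g .] }  — reduce

I4 contains complete items [P → g .], [T → g .] — reduce-reduce conflict.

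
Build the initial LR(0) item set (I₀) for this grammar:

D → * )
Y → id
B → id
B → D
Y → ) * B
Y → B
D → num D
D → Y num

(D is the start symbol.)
{ [B → . D], [B → . id], [D → . * )], [D → . Y num], [D → . num D], [D' → . D], [Y → . ) * B], [Y → . B], [Y → . id] }

First, augment the grammar with D' → D
I₀ = CLOSURE({ [D' → . D] }):
  [D' → . D] has the dot before D: add [D → . * )], [D → . num D], [D → . Y num]
  [D → . Y num] has the dot before Y: add [Y → . id], [Y → . ) * B], [Y → . B]
  [Y → . B] has the dot before B: add [B → . id], [B → . D]
No further items can be added.

I₀ = { [B → . D], [B → . id], [D → . * )], [D → . Y num], [D → . num D], [D' → . D], [Y → . ) * B], [Y → . B], [Y → . id] }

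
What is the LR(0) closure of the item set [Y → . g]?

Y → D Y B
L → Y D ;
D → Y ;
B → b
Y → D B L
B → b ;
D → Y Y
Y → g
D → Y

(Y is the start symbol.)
Start with: [Y → . g]
The dot precedes the terminal g, so nothing is added.

CLOSURE = { [Y → . g] }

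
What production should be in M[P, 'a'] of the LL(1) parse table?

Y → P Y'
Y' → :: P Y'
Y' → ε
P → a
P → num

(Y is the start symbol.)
To find M[P, 'a'], we find productions for P where 'a' is in the predict set (PREDICT(N → α) = (FIRST(α) \ {ε}) ∪ (FOLLOW(N) if α ⇒* ε)).

P → a: PREDICT = { 'a' }
  'a' is in predict set, so this production goes in M[P, 'a']
P → num: PREDICT = { 'num' }

M[P, 'a'] = P → a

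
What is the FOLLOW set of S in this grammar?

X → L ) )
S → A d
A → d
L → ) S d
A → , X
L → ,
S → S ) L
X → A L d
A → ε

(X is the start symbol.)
In L → ) S d: S is followed by d, add FIRST(d) \ {ε} = { 'd' }
In S → S ) L: S is followed by ')' L, add FIRST(')' L) \ {ε} = { ')' }

Taking the union: FOLLOW(S) = { ')', 'd' }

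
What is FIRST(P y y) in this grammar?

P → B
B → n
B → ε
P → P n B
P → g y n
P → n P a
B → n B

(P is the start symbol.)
{ 'g', 'n', 'y' }

FIRST sets of the non-terminals involved (from the grammar, by fixed-point iteration):
  FIRST(P) = { 'g', 'n', ε }

To compute FIRST(P y y), process the symbols left to right:
Symbol P is a non-terminal. Add FIRST(P) \ {ε} = { 'g', 'n' }
P is nullable (ε ∈ FIRST(P)), continue to the next symbol.
Symbol y is a terminal. Add 'y' and stop.
FIRST(P y y) = { 'g', 'n', 'y' }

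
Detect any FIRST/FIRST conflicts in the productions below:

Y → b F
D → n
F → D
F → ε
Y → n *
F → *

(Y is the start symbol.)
A FIRST/FIRST conflict occurs when two productions N → α and N → β for the same non-terminal have FIRST(α) ∩ FIRST(β) ≠ ∅ (with ε ∈ FIRST of a nullable right-hand side, so two nullable alternatives also conflict).

FIRST sets of the non-terminals at (or reachable through a nullable prefix from) the front of some alternative:
  FIRST(D) = { 'n' }

Productions for Y:
  Y → b F: FIRST = { 'b' }
  Y → n *: FIRST = { 'n' }
Productions for F:
  F → D: FIRST = { 'n' }
  F → ε: FIRST = { ε }
  F → *: FIRST = { '*' }
D has only one production, so no FIRST/FIRST conflict is possible there.

All alternatives of each non-terminal have pairwise disjoint FIRST sets.

Answer: No FIRST/FIRST conflicts.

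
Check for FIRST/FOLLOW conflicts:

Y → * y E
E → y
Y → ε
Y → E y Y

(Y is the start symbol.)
A FIRST/FOLLOW conflict occurs when a non-terminal N has a nullable alternative N → β (β ⇒* ε) and another alternative N → α with FIRST(α) ∩ FOLLOW(N) ≠ ∅: on such a lookahead the parser cannot decide between expanding α and letting N vanish via β.

Nullable non-terminals: Y.
FIRST sets used below: FIRST(E) = { 'y' }

Y: nullable alternative(s) Y → ε; FOLLOW(Y) = { $ }
  Y → * y E: FIRST \ {ε} = { '*' } — disjoint from FOLLOW(Y)
  Y → ε: FIRST \ {ε} = { } — this is the only nullable alternative, skip
  Y → E y Y: FIRST \ {ε} = { 'y' } — disjoint from FOLLOW(Y)

E has no nullable alternative, so no FIRST/FOLLOW check is needed there.

No FIRST/FOLLOW conflicts found.

Answer: No FIRST/FOLLOW conflicts.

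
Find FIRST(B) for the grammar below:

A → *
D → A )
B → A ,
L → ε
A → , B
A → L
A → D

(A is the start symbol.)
{ ')', '*', ',' }

To compute FIRST(B), examine every production with B on the left-hand side, reading each right-hand side left to right until a non-nullable symbol is reached.

FIRST sets of the other non-terminals involved (by the same procedure, iterated to a fixed point):
  FIRST(A) = { ')', '*', ',', ε }

From B → A ,:
  - A is a non-terminal: add FIRST(A) \ {ε} = { ')', '*', ',' }
    A is nullable, so continue to the next symbol
  - ',' is a terminal: add ',' and stop

Collecting: FIRST(B) = { ')', '*', ',' }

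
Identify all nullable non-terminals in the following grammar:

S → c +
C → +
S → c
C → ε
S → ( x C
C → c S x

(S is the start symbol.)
A non-terminal is nullable if it can derive ε (the empty string): either it has an ε-production, or it has a production whose right-hand side consists entirely of nullable non-terminals.

ε-productions: C → ε
So C is immediately nullable.
No further non-terminal can be added: every production for the remaining non-terminals contains a terminal or a non-nullable non-terminal.
Nullable = { 'C' }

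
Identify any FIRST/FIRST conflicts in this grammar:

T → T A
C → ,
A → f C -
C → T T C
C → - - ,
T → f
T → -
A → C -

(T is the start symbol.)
A FIRST/FIRST conflict occurs when two productions N → α and N → β for the same non-terminal have FIRST(α) ∩ FIRST(β) ≠ ∅ (with ε ∈ FIRST of a nullable right-hand side, so two nullable alternatives also conflict).

FIRST sets of the non-terminals at (or reachable through a nullable prefix from) the front of some alternative:
  FIRST(T) = { '-', 'f' }
  FIRST(C) = { ',', '-', 'f' }

Productions for T:
  T → T A: FIRST = { '-', 'f' }
  T → f: FIRST = { 'f' }
  T → -: FIRST = { '-' }
Productions for C:
  C → ,: FIRST = { ',' }
  C → T T C: FIRST = { '-', 'f' }
  C → - - ,: FIRST = { '-' }
Productions for A:
  A → f C -: FIRST = { 'f' }
  A → C -: FIRST = { ',', '-', 'f' }

Conflict for T: T → T A and T → f
  Overlap: { 'f' }
Conflict for T: T → T A and T → -
  Overlap: { '-' }
Conflict for C: C → T T C and C → - - ,
  Overlap: { '-' }
Conflict for A: A → f C - and A → C -
  Overlap: { 'f' }

Answer: Yes. T → T A / T → f on { 'f' }; T → T A / T → '-' on { '-' }; C → T T C / C → '-' '-' ',' on { '-' }; A → f C '-' / A → C '-' on { 'f' }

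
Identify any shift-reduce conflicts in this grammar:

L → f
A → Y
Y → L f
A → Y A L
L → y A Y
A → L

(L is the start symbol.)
A shift-reduce conflict occurs when an LR(0) state has both:
  - a complete (reduce) item [A → α .] (dot at the end), and
  - a shift item [B → β . c γ] (dot before a terminal).

Augment with L' → L and build the canonical LR(0) collection (I0 = CLOSURE({[L' → . L]}), then GOTO on every symbol after a dot until no new states appear). It has 12 states:
  I0: { [L → . f], [L → . y A Y], [L' → . L] }  — shift
  I1: { [L' → L .] }  — accept
  I2: { [L → f .] }  — reduce
  I3: { [A → . L], [A → . Y A L], [A → . Y], [L → . f], [L → . y A Y], [L → y . A Y], [Y → . L f] }  — shift
  I4: { [L → . f], [L → . y A Y], [L → y A . Y], [Y → . L f] }  — shift
  I5: { [A → L .], [Y → L . f] }  — shift, reduce
  I6: { [A → . L], [A → . Y A L], [A → . Y], [A → Y . A L], [A → Y .], [L → . f], [L → . y A Y], [Y → . L f] }  — shift, reduce
  I7: { [A → Y A . L], [L → . f], [L → . y A Y] }  — shift
  I8: { [A → Y A L .] }  — reduce
  I9: { [Y → L f .] }  — reduce
  I10: { [Y → L . f] }  — shift
  I11: { [L → y A Y .] }  — reduce

I5 contains reduce item [A → L .] and shift item [Y → L . f] — shift-reduce conflict.
I6 contains reduce item [A → Y .] and shift items [L → . f], [L → . y A Y] — shift-reduce conflict.

Answer: Yes — I5: [A → L .] vs [Y → L . f]; I6: [A → Y .] vs [L → . f]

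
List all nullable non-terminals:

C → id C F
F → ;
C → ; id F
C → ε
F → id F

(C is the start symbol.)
{ 'C' }

ε-productions: C → ε
So C is immediately nullable.
No further non-terminal can be added: every production for the remaining non-terminals contains a terminal or a non-nullable non-terminal.
Nullable = { 'C' }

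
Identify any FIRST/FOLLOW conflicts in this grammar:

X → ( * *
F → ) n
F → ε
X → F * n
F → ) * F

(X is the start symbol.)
A FIRST/FOLLOW conflict occurs when a non-terminal N has a nullable alternative N → β (β ⇒* ε) and another alternative N → α with FIRST(α) ∩ FOLLOW(N) ≠ ∅: on such a lookahead the parser cannot decide between expanding α and letting N vanish via β.

Nullable non-terminals: F.

F: nullable alternative(s) F → ε; FOLLOW(F) = { '*' }
  F → ) n: FIRST \ {ε} = { ')' } — disjoint from FOLLOW(F)
  F → ε: FIRST \ {ε} = { } — this is the only nullable alternative, skip
  F → ) * F: FIRST \ {ε} = { ')' } — disjoint from FOLLOW(F)

X has no nullable alternative, so no FIRST/FOLLOW check is needed there.

No FIRST/FOLLOW conflicts found.

Answer: No FIRST/FOLLOW conflicts.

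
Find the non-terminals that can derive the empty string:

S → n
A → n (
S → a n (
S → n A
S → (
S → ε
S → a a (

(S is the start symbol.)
A non-terminal is nullable if it can derive ε (the empty string): either it has an ε-production, or it has a production whose right-hand side consists entirely of nullable non-terminals.

ε-productions: S → ε
So S is immediately nullable.
No further non-terminal can be added: every production for the remaining non-terminals contains a terminal or a non-nullable non-terminal.
Nullable = { 'S' }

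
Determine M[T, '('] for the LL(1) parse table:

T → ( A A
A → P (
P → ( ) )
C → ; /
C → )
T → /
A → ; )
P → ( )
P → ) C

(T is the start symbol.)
To find M[T, '('], we find productions for T where '(' is in the predict set (PREDICT(N → α) = (FIRST(α) \ {ε}) ∪ (FOLLOW(N) if α ⇒* ε)).

T → ( A A: PREDICT = { '(' }
  '(' is in predict set, so this production goes in M[T, '(']
T → /: PREDICT = { '/' }

M[T, '('] = T → ( A A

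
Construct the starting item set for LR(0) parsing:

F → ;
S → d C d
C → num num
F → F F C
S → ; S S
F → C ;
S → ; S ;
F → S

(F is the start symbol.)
First, augment the grammar with F' → F
I₀ = CLOSURE({ [F' → . F] }):
  [F' → . F] has the dot before F: add [F → . ;], [F → . F F C], [F → . C ;], [F → . S]
  [F → . C ;] has the dot before C: add [C → . num num]
  [F → . S] has the dot before S: add [S → . d C d], [S → . ; S S], [S → . ; S ;]
No further items can be added.

I₀ = { [C → . num num], [F → . ;], [F → . C ;], [F → . F F C], [F → . S], [F' → . F], [S → . ; S ;], [S → . ; S S], [S → . d C d] }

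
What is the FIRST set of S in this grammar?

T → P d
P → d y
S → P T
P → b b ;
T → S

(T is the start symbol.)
{ 'b', 'd' }

FIRST sets of the other non-terminals involved (by the same procedure, iterated to a fixed point):
  FIRST(P) = { 'b', 'd' }

From S → P T:
  - P is a non-terminal: add FIRST(P) \ {ε} = { 'b', 'd' }
    P is not nullable, so stop

Collecting: FIRST(S) = { 'b', 'd' }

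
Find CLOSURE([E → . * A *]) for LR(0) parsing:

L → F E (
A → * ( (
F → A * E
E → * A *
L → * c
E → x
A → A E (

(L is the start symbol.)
{ [E → . * A *] }

To compute CLOSURE, for each item [A → α.Bβ] where B is a non-terminal, add [B → .γ] for all productions B → γ; repeat for the newly added items until nothing changes.

Start with: [E → . * A *]
The dot precedes the terminal '*', so nothing is added.

CLOSURE = { [E → . * A *] }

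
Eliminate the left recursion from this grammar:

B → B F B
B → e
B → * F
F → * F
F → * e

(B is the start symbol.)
B is directly left-recursive. The standard transformation for
  A → A α₁ | ... | A α_m | β₁ | ... | β_n
is
  A  → β₁ A' | ... | β_n A'
  A' → α₁ A' | ... | α_m A' | ε

B → e becomes B → e B'
B → * F becomes B → * F B'
B → B F B becomes B' → F B B'
Add B' → ε

Productions for other non-terminals are unchanged:
  F → * F
  F → * e

Resulting grammar:
B → e B'
B → * F B'
B' → F B B'
B' → ε
F → * F
F → * e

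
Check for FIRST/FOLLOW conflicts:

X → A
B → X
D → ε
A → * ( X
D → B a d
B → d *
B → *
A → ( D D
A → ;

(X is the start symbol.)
A FIRST/FOLLOW conflict occurs when a non-terminal N has a nullable alternative N → β (β ⇒* ε) and another alternative N → α with FIRST(α) ∩ FOLLOW(N) ≠ ∅: on such a lookahead the parser cannot decide between expanding α and letting N vanish via β.

Nullable non-terminals: D.
FIRST sets used below: FIRST(B) = { '(', '*', ';', 'd' }

D: nullable alternative(s) D → ε; FOLLOW(D) = { $, '(', '*', ';', 'a', 'd' }
  D → ε: FIRST \ {ε} = { } — this is the only nullable alternative, skip
  D → B a d: FIRST \ {ε} = { '(', '*', ';', 'd' } — overlaps FOLLOW(D) on { '(', '*', ';', 'd' }: CONFLICT

A, B, X have no nullable alternative, so no FIRST/FOLLOW check is needed there.

So the grammar has 1 FIRST/FOLLOW conflict (marked CONFLICT above).

Answer: Yes. D → B a d with FOLLOW(D) on { '(', '*', ';', 'd' }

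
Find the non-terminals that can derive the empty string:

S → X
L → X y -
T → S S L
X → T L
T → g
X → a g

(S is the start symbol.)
None

A non-terminal is nullable if it can derive ε (the empty string): either it has an ε-production, or it has a production whose right-hand side consists entirely of nullable non-terminals.

There are no ε-productions, so no non-terminal can derive ε.
No non-terminals are nullable.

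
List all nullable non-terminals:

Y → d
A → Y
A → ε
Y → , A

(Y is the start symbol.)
{ 'A' }

A non-terminal is nullable if it can derive ε (the empty string): either it has an ε-production, or it has a production whose right-hand side consists entirely of nullable non-terminals.

ε-productions: A → ε
So A is immediately nullable.
No further non-terminal can be added: every production for the remaining non-terminals contains a terminal or a non-nullable non-terminal.
Nullable = { 'A' }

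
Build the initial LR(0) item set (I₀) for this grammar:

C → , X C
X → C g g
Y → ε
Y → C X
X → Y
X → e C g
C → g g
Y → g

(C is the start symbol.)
{ [C → . , X C], [C → . g g], [C' → . C] }

First, augment the grammar with C' → C
I₀ = CLOSURE({ [C' → . C] }):
  [C' → . C] has the dot before C: add [C → . , X C], [C → . g g]
No further items can be added.

I₀ = { [C → . , X C], [C → . g g], [C' → . C] }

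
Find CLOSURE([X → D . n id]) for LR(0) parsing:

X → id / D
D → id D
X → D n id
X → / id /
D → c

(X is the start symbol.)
{ [X → D . n id] }

To compute CLOSURE, for each item [A → α.Bβ] where B is a non-terminal, add [B → .γ] for all productions B → γ; repeat for the newly added items until nothing changes.

Start with: [X → D . n id]
The dot precedes the terminal n, so nothing is added.

CLOSURE = { [X → D . n id] }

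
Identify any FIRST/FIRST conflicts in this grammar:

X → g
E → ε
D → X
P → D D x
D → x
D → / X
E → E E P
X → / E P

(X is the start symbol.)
Yes. D → X / D → '/' X on { '/' }

A FIRST/FIRST conflict occurs when two productions N → α and N → β for the same non-terminal have FIRST(α) ∩ FIRST(β) ≠ ∅ (with ε ∈ FIRST of a nullable right-hand side, so two nullable alternatives also conflict).

FIRST sets of the non-terminals at (or reachable through a nullable prefix from) the front of some alternative:
  FIRST(E) = { '/', 'g', 'x', ε }
  FIRST(P) = { '/', 'g', 'x' }
  FIRST(X) = { '/', 'g' }

Productions for X:
  X → g: FIRST = { 'g' }
  X → / E P: FIRST = { '/' }
Productions for E:
  E → ε: FIRST = { ε }
  E → E E P: FIRST = { '/', 'g', 'x' }
Productions for D:
  D → X: FIRST = { '/', 'g' }
  D → x: FIRST = { 'x' }
  D → / X: FIRST = { '/' }
P has only one production, so no FIRST/FIRST conflict is possible there.

Conflict for D: D → X and D → / X
  Overlap: { '/' }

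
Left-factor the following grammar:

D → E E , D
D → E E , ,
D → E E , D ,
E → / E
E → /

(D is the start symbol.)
D → E E , D'
D' → D D''
D'' → ε
D'' → ,
D' → ,
E → / E'
E' → E
E' → ε

Left-factoring transforms A → αβ₁ | αβ₂ into A → αA' and A' → β₁ | β₂
(α is the longest common prefix among the alternatives). Repeat until
no nonterminal has two alternatives with a common prefix.

Round 1: D has alternatives sharing prefix 'E E ,'. Introduce D': D → E E , D'
  Add: D' → D
  Add: D' → ,
  Add: D' → D ,

Round 2: D' has alternatives sharing prefix 'D'. Introduce D'': D' → D D''
  Add: D'' → ε
  Add: D'' → ,

Round 3: E has alternatives sharing prefix '/'. Introduce E': E → / E'
  Add: E' → E
  Add: E' → ε

No remaining common prefixes — done.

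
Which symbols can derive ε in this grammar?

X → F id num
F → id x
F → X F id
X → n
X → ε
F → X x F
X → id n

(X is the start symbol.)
A non-terminal is nullable if it can derive ε (the empty string): either it has an ε-production, or it has a production whose right-hand side consists entirely of nullable non-terminals.

ε-productions: X → ε
So X is immediately nullable.
No further non-terminal can be added: every production for the remaining non-terminals contains a terminal or a non-nullable non-terminal.
Nullable = { 'X' }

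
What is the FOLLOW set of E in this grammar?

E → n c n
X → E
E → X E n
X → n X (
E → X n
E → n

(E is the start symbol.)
E is the start symbol, so $ ∈ FOLLOW(E).
In X → E: E is at the end, add FOLLOW(X)
In E → X E n: E is followed by n, add FIRST(n) \ {ε} = { 'n' }

The FOLLOW sets referred to above (computed the same way, to a fixed point):
  FOLLOW(X) = { '(', 'n' }

Taking the union: FOLLOW(E) = { $, '(', 'n' }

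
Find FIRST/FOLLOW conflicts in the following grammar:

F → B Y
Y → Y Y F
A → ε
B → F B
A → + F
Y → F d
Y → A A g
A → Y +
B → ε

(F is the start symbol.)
Yes. A → '+' F with FOLLOW(A) on { '+' }; A → Y '+' with FOLLOW(A) on { '+', 'g' }; B → F B with FOLLOW(B) on { '+', 'g' }

A FIRST/FOLLOW conflict occurs when a non-terminal N has a nullable alternative N → β (β ⇒* ε) and another alternative N → α with FIRST(α) ∩ FOLLOW(N) ≠ ∅: on such a lookahead the parser cannot decide between expanding α and letting N vanish via β.

Nullable non-terminals: A, B.
FIRST sets used below: FIRST(Y) = { '+', 'g' }, FIRST(F) = { '+', 'g' }

A: nullable alternative(s) A → ε; FOLLOW(A) = { '+', 'g' }
  A → ε: FIRST \ {ε} = { } — this is the only nullable alternative, skip
  A → + F: FIRST \ {ε} = { '+' } — overlaps FOLLOW(A) on { '+' }: CONFLICT
  A → Y +: FIRST \ {ε} = { '+', 'g' } — overlaps FOLLOW(A) on { '+', 'g' }: CONFLICT

B: nullable alternative(s) B → ε; FOLLOW(B) = { '+', 'g' }
  B → F B: FIRST \ {ε} = { '+', 'g' } — overlaps FOLLOW(B) on { '+', 'g' }: CONFLICT
  B → ε: FIRST \ {ε} = { } — this is the only nullable alternative, skip

F, Y have no nullable alternative, so no FIRST/FOLLOW check is needed there.

So the grammar has 3 FIRST/FOLLOW conflicts (marked CONFLICT above).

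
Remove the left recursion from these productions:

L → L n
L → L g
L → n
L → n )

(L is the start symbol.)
L → n L'
L → n ) L'
L' → n L'
L' → g L'
L' → ε

L is directly left-recursive. The standard transformation for
  A → A α₁ | ... | A α_m | β₁ | ... | β_n
is
  A  → β₁ A' | ... | β_n A'
  A' → α₁ A' | ... | α_m A' | ε

L → n becomes L → n L'
L → n ) becomes L → n ) L'
L → L n becomes L' → n L'
L → L g becomes L' → g L'
Add L' → ε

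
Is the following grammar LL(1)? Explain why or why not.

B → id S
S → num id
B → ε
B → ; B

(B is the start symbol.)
Yes, the grammar is LL(1).

Relevant sets:
  FOLLOW(B) = { $ }

For B:
  PREDICT(B → id S) = { 'id' }
  PREDICT(B → ε) = { $ }
  PREDICT(B → ';' B) = { ';' }
S has a single production, so nothing to check there.

All predict sets are disjoint. The grammar IS LL(1).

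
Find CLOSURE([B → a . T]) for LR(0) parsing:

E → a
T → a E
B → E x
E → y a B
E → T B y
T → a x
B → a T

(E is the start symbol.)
{ [B → a . T], [T → . a E], [T → . a x] }

Start with: [B → a . T]
  [B → a . T] has the dot before T: add [T → . a E], [T → . a x]
No further items can be added.

CLOSURE = { [B → a . T], [T → . a E], [T → . a x] }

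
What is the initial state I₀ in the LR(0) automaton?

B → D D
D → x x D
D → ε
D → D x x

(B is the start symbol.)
First, augment the grammar with B' → B
I₀ = CLOSURE({ [B' → . B] }):
  [B' → . B] has the dot before B: add [B → . D D]
  [B → . D D] has the dot before D: add [D → . x x D], [D → .], [D → . D x x]
No further items can be added.

I₀ = { [B → . D D], [B' → . B], [D → . D x x], [D → . x x D], [D → .] }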